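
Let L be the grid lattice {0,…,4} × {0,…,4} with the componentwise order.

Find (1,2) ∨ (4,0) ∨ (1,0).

In a product of chains, the join is componentwise max, giving (4,2).

(4,2)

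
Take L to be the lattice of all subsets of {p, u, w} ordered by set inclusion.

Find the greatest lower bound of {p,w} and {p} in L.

Under ⊆, meet is intersection: {p,w} ∩ {p} = {p}.

{p}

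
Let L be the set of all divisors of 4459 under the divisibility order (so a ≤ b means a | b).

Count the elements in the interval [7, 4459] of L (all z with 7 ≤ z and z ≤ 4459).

6

The interval [7, 4459] = {343, 4459, 49, 637, 7, 91}, which has 6 elements.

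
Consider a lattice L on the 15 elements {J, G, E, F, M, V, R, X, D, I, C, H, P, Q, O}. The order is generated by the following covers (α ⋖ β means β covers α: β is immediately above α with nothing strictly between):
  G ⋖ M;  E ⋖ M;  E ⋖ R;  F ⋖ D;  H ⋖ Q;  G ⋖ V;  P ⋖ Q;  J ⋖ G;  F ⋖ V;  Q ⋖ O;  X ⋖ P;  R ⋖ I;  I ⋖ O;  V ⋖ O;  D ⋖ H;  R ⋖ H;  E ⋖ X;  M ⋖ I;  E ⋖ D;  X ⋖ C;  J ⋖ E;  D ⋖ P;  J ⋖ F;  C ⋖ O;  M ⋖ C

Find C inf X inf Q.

X

Common lower bounds of {C, X, Q}: E, J, X.
The greatest among these is X.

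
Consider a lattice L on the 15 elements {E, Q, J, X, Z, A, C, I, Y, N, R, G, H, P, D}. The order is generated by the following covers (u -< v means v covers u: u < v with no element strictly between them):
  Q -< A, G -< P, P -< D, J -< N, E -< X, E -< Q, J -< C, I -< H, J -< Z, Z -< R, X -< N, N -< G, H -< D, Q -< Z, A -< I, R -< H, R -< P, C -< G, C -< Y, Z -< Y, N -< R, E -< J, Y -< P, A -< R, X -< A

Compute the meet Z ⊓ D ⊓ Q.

Common lower bounds of {Z, D, Q}: E, Q.
The greatest among these is Q.

Q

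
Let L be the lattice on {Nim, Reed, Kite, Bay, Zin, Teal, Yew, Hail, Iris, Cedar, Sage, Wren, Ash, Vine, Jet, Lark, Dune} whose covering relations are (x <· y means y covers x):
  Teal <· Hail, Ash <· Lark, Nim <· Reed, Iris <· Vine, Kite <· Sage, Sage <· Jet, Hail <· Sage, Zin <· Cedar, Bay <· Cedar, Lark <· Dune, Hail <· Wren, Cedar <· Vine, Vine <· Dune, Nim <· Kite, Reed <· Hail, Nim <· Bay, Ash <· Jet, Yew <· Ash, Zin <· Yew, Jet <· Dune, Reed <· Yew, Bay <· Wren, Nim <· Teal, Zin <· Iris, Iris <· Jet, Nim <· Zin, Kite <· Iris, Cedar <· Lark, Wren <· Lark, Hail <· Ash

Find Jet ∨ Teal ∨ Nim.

Common upper bounds of {Jet, Teal, Nim}: Dune, Jet.
The least among these is Jet.

Jet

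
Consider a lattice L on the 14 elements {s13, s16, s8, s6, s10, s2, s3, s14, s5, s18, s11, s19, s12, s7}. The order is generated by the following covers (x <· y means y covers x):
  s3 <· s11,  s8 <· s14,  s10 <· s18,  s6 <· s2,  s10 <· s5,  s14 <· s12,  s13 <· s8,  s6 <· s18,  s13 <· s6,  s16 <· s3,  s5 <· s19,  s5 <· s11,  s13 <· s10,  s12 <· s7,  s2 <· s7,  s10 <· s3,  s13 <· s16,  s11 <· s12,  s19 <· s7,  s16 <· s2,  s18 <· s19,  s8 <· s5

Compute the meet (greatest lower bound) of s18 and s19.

s18

Common lower bounds of {s18, s19}: s10, s13, s18, s6.
The greatest among these is s18.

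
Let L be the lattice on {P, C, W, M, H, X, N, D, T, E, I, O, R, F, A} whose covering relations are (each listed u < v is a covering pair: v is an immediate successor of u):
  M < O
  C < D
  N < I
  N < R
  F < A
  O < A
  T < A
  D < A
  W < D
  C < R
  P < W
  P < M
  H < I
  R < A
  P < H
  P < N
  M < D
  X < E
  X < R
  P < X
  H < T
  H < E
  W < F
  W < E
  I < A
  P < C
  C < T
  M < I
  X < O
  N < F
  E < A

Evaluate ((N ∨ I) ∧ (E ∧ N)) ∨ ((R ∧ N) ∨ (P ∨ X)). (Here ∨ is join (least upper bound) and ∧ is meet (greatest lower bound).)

R

N ∨ I = I
E ∧ N = P
I ∧ P = P
R ∧ N = N
P ∨ X = X
N ∨ X = R
P ∨ R = R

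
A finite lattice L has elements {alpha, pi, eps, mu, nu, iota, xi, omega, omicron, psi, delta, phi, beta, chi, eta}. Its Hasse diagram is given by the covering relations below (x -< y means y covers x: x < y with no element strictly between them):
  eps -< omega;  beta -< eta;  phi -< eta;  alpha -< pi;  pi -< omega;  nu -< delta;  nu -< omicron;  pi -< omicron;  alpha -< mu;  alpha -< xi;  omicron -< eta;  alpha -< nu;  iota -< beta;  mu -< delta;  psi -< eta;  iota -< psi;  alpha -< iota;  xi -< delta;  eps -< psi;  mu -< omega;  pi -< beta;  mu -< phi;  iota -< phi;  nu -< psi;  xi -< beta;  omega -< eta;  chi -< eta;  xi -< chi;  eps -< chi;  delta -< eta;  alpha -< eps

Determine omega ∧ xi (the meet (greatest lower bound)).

alpha

Common lower bounds of {omega, xi}: alpha.
The greatest among these is alpha.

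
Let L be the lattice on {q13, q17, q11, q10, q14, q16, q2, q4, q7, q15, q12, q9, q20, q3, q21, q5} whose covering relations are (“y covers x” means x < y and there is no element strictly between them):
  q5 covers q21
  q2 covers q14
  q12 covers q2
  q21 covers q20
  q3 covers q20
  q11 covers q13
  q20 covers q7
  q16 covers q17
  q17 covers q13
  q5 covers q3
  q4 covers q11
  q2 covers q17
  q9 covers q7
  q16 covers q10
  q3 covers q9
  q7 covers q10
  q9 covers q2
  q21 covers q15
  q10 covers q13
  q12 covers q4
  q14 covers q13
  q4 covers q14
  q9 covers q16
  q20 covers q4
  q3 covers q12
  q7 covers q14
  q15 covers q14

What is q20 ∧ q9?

Common lower bounds of {q20, q9}: q10, q13, q14, q7.
The greatest among these is q7.

q7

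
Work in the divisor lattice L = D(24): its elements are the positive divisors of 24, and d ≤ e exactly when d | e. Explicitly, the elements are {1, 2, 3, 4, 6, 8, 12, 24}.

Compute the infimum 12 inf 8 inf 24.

4

In the divisibility order, the meet is the greatest common divisor: gcd(12, 8, 24) = 4.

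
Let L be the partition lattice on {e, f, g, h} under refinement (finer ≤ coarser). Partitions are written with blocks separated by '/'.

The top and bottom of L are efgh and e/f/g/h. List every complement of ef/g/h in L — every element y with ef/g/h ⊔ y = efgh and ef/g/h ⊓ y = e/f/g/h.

Need y with ef/g/h ∨ y = efgh and ef/g/h ∧ y = e/f/g/h.
Checking each element gives: e/fgh, eg/fh, egh/f, eh/fg.

e/fgh, eg/fh, egh/f, eh/fg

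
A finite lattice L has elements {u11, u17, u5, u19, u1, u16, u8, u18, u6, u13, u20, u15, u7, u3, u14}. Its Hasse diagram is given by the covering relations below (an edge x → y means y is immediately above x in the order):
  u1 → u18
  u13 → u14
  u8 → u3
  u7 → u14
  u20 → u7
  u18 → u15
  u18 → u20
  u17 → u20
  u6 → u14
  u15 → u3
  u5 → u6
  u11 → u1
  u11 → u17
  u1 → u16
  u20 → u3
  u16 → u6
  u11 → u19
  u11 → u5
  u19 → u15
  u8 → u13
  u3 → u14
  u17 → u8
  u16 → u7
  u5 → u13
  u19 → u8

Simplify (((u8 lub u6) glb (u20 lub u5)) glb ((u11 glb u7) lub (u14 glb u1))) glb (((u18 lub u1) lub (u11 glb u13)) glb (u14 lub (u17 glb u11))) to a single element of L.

u1

u8 ∨ u6 = u14
u20 ∨ u5 = u14
u14 ∧ u14 = u14
u11 ∧ u7 = u11
u14 ∧ u1 = u1
u11 ∨ u1 = u1
u14 ∧ u1 = u1
u18 ∨ u1 = u18
u11 ∧ u13 = u11
u18 ∨ u11 = u18
u17 ∧ u11 = u11
u14 ∨ u11 = u14
u18 ∧ u14 = u18
u1 ∧ u18 = u1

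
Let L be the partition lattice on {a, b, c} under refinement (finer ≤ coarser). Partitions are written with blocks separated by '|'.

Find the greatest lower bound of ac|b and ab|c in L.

a|b|c

Common lower bounds of {ac|b, ab|c}: a|b|c.
The greatest among these is a|b|c.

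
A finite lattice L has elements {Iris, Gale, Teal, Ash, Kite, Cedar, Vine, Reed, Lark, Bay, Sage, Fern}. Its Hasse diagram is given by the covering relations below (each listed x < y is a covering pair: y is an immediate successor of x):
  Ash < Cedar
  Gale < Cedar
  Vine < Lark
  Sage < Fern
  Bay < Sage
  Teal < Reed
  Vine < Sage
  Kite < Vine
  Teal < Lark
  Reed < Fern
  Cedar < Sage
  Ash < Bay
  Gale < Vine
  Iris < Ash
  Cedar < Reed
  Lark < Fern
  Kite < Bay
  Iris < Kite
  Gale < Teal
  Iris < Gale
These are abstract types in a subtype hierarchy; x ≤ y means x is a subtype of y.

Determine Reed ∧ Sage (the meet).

Common lower bounds of {Reed, Sage}: Ash, Cedar, Gale, Iris.
The greatest among these is Cedar.

Cedar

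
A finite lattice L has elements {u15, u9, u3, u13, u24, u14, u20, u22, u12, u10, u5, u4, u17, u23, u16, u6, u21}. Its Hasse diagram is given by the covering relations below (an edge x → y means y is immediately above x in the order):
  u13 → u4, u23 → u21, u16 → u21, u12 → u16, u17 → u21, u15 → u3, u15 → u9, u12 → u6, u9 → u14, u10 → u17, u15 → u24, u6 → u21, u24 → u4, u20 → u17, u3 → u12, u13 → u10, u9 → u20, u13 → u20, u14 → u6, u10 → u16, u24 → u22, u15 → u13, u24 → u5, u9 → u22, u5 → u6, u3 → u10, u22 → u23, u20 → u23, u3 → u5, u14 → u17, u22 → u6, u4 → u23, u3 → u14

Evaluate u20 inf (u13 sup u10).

u13

u13 ∨ u10 = u10
u20 ∧ u10 = u13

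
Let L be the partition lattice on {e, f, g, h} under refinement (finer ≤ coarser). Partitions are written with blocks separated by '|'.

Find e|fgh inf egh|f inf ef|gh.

The meet (common refinement) of e|fgh, egh|f, ef|gh intersects blocks pairwise, giving e|f|gh.

e|f|gh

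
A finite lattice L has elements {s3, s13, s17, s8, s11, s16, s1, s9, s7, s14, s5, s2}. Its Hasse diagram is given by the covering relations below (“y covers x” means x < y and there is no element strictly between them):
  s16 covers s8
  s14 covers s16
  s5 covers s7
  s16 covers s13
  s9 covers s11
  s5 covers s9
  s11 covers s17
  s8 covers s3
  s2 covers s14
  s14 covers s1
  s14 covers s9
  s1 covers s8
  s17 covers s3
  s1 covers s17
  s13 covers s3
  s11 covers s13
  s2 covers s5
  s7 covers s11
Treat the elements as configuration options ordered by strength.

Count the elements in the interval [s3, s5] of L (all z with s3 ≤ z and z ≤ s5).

7

The interval [s3, s5] = {s11, s13, s17, s3, s5, s7, s9}, which has 7 elements.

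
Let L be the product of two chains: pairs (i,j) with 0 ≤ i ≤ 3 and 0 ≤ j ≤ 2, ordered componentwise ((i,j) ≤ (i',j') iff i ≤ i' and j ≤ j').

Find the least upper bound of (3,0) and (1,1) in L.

(3,1)

In a product of chains, the join is componentwise max, giving (3,1).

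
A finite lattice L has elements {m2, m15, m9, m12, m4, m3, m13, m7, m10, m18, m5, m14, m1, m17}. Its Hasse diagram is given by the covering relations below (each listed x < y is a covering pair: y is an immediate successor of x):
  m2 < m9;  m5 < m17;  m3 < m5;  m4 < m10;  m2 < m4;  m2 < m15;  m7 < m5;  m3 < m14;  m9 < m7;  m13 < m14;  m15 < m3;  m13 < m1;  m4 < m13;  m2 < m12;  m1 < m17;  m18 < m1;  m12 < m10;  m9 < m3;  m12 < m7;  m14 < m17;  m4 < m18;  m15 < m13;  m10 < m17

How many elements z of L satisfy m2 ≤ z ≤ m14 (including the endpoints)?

7

The interval [m2, m14] = {m13, m14, m15, m2, m3, m4, m9}, which has 7 elements.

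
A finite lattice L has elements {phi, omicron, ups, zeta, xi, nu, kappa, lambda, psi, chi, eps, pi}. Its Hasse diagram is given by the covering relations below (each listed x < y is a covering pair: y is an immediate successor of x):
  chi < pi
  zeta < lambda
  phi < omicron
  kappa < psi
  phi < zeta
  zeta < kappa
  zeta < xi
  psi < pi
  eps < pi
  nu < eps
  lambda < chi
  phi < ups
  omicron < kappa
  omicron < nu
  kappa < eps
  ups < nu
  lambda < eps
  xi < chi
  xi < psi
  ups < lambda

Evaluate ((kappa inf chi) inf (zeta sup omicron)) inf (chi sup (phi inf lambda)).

zeta

kappa ∧ chi = zeta
zeta ∨ omicron = kappa
zeta ∧ kappa = zeta
phi ∧ lambda = phi
chi ∨ phi = chi
zeta ∧ chi = zeta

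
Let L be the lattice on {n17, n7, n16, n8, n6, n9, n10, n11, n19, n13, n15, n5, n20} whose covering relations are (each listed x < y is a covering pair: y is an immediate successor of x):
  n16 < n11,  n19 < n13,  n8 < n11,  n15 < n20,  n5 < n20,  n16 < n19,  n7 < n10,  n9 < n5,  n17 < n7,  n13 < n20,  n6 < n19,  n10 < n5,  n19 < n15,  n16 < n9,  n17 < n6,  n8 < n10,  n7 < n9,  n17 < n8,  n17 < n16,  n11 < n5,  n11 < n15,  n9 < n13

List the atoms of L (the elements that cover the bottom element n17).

The atoms are exactly the elements that cover n17: n16, n6, n7, n8.

n16, n6, n7, n8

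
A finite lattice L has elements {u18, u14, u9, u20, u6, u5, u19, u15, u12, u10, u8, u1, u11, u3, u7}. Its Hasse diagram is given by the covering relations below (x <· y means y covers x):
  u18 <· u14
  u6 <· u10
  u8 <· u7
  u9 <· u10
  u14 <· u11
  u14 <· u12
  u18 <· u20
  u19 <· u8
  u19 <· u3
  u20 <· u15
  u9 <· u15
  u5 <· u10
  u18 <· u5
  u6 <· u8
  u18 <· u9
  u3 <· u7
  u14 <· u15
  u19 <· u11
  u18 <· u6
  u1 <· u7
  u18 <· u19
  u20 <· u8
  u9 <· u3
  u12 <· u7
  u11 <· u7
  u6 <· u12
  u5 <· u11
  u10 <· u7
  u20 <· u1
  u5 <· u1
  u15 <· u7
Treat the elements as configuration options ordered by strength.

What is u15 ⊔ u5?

u7

Common upper bounds of {u15, u5}: u7.
The least among these is u7.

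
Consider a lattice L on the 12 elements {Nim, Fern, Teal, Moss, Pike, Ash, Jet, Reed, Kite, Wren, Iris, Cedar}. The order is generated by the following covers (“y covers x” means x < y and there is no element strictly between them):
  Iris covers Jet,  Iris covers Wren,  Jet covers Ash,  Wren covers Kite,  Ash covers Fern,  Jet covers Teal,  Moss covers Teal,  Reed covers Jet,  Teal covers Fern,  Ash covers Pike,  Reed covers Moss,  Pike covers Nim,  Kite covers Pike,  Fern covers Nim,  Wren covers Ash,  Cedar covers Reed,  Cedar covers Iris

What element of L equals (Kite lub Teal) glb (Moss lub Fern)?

Teal

Kite ∨ Teal = Iris
Moss ∨ Fern = Moss
Iris ∧ Moss = Teal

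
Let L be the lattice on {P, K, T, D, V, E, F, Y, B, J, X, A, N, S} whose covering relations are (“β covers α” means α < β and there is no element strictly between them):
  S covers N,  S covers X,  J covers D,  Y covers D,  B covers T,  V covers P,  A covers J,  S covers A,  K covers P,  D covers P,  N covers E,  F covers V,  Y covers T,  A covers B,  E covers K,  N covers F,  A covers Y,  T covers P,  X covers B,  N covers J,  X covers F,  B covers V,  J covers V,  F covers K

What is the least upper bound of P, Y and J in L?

A

Common upper bounds of {P, Y, J}: A, S.
The least among these is A.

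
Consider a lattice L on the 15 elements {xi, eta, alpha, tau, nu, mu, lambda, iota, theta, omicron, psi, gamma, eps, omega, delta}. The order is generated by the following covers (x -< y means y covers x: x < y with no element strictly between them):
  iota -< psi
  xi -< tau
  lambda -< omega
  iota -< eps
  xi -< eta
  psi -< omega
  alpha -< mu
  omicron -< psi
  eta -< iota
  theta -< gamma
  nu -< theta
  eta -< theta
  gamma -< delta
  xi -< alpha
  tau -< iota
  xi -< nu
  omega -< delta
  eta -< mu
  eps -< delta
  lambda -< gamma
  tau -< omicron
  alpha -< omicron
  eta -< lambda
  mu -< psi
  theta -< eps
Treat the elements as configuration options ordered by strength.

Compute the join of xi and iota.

Common upper bounds of {xi, iota}: delta, eps, iota, omega, psi.
The least among these is iota.

iota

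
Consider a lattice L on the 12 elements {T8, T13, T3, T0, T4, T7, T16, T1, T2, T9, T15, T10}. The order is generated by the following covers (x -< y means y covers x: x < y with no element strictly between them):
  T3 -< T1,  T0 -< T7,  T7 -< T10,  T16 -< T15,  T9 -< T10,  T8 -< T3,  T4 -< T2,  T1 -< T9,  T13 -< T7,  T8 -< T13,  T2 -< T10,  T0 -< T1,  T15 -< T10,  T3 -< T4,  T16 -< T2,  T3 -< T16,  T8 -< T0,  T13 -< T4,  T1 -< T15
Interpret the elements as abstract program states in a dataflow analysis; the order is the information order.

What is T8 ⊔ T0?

T0

Common upper bounds of {T8, T0}: T0, T1, T10, T15, T7, T9.
The least among these is T0.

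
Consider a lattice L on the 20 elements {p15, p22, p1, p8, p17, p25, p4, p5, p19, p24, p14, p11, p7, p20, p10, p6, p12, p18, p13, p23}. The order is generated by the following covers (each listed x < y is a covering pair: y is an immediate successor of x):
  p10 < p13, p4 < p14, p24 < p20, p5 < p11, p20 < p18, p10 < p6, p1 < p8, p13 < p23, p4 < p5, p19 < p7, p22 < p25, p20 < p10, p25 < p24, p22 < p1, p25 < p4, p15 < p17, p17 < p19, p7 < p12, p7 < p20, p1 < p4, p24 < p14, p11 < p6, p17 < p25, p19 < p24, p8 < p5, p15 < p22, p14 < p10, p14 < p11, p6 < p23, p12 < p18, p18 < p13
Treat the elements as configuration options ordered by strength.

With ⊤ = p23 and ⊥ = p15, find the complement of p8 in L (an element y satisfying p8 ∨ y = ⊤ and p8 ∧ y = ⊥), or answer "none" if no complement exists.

Need y with p8 ∨ y = p23 and p8 ∧ y = p15.
Checking each element gives: p12.

p12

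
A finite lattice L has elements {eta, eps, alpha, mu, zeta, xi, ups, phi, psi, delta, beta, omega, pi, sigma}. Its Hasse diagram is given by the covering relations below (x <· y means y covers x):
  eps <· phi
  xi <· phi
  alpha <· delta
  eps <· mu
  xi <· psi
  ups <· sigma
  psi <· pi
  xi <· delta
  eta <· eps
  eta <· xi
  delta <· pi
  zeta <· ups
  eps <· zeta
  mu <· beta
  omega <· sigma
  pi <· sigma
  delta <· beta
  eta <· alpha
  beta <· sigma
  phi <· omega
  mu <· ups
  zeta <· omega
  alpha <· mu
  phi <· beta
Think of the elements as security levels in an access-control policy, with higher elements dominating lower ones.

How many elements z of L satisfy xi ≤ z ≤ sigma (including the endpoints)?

8

The interval [xi, sigma] = {beta, delta, omega, phi, pi, psi, sigma, xi}, which has 8 elements.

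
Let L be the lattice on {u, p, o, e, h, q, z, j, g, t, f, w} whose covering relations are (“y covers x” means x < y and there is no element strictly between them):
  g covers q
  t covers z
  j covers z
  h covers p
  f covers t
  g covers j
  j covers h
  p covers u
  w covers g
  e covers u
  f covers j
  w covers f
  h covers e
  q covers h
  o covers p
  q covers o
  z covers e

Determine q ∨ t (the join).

w

Common upper bounds of {q, t}: w.
The least among these is w.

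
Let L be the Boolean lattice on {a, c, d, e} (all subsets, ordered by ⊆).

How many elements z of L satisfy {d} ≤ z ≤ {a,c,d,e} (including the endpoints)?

The interval [{d}, {a,c,d,e}] = {{a,c,d,e}, {a,c,d}, {a,d,e}, {a,d}, {c,d,e}, {c,d}, {d,e}, {d}}, which has 8 elements.

8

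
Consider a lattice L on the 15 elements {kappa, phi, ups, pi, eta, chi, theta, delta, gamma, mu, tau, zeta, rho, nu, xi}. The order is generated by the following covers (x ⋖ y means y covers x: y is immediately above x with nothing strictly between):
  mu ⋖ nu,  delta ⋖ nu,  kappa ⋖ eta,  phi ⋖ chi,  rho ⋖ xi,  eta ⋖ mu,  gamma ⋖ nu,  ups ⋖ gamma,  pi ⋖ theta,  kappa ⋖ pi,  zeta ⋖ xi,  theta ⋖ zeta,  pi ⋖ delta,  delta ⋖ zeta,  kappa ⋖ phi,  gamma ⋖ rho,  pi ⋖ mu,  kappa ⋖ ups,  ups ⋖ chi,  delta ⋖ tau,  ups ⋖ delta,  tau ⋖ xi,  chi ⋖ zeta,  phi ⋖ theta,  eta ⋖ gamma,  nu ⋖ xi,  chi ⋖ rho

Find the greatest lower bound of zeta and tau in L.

delta

Common lower bounds of {zeta, tau}: delta, kappa, pi, ups.
The greatest among these is delta.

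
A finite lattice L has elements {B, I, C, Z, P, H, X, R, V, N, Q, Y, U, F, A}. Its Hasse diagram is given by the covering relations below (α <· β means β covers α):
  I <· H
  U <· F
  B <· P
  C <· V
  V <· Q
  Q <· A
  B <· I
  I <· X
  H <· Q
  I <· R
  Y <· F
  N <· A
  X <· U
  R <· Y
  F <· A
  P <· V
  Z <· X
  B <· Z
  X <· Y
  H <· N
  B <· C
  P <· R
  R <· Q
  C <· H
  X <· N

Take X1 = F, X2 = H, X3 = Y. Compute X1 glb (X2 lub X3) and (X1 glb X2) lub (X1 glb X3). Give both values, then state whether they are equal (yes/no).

X2 lub X3 = A, so X1 glb (X2 lub X3) = F glb A = F.
X1 glb X2 = I and X1 glb X3 = Y, so (X1 glb X2) lub (X1 glb X3) = I lub Y = Y.
Equal: no.

F; Y; no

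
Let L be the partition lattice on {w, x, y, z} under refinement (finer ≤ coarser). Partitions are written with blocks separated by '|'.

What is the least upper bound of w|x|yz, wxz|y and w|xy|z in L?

wxyz

The join of w|x|yz, wxz|y, w|xy|z merges any blocks that overlap across the partitions, giving wxyz.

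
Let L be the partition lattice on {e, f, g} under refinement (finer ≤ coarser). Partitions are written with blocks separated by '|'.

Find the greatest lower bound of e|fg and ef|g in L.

e|f|g

Common lower bounds of {e|fg, ef|g}: e|f|g.
The greatest among these is e|f|g.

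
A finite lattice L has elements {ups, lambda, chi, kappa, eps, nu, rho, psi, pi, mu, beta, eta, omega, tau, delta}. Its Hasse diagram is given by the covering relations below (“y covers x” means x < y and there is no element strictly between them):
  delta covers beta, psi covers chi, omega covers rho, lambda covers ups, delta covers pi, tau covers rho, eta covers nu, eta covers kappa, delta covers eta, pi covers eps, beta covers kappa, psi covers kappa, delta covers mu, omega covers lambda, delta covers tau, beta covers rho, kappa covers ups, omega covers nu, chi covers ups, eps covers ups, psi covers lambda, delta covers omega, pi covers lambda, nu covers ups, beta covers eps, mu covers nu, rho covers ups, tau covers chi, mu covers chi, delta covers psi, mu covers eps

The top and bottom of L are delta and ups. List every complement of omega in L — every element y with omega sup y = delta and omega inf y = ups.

Need y with omega ∨ y = delta and omega ∧ y = ups.
Checking each element gives: chi, eps, kappa.

chi, eps, kappa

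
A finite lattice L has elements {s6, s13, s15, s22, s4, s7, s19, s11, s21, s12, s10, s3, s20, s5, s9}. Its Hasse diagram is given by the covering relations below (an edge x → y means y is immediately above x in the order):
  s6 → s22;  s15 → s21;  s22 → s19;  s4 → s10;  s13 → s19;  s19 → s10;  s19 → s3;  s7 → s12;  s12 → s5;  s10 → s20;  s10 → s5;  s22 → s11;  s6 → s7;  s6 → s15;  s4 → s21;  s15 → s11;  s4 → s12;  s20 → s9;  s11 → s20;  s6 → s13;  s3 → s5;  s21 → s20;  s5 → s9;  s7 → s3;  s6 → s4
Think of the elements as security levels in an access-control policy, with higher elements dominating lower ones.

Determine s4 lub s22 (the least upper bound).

s10

Common upper bounds of {s4, s22}: s10, s20, s5, s9.
The least among these is s10.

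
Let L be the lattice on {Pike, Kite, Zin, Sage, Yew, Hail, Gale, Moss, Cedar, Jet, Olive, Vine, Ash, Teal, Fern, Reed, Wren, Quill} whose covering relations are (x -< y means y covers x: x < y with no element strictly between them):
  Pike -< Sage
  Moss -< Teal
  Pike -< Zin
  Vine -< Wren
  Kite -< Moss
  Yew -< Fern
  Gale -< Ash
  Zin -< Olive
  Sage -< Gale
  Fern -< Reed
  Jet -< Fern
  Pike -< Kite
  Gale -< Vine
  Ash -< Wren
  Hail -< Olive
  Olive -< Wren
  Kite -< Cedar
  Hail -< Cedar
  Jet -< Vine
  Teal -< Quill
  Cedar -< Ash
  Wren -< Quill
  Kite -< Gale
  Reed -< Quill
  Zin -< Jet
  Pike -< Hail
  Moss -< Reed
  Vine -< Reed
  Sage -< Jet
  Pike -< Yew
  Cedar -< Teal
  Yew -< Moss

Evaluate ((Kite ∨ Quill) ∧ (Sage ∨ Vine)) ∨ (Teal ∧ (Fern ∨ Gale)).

Kite ∨ Quill = Quill
Sage ∨ Vine = Vine
Quill ∧ Vine = Vine
Fern ∨ Gale = Reed
Teal ∧ Reed = Moss
Vine ∨ Moss = Reed

Reed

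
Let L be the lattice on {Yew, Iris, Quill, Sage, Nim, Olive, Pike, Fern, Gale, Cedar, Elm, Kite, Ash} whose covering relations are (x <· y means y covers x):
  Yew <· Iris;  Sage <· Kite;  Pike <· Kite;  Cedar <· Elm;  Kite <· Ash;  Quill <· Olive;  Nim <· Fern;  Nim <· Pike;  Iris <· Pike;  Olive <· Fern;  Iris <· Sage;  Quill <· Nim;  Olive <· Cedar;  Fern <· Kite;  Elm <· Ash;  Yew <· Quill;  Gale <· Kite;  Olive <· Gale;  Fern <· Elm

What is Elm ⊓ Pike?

Nim

Common lower bounds of {Elm, Pike}: Nim, Quill, Yew.
The greatest among these is Nim.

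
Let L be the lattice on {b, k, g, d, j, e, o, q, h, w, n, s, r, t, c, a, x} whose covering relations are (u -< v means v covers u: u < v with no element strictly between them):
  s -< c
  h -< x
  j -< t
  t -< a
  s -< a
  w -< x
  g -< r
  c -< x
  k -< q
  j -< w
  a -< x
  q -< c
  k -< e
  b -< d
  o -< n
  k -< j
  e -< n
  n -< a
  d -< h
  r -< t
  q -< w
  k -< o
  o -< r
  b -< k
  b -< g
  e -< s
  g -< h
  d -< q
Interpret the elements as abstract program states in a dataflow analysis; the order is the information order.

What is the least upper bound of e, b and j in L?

a

Common upper bounds of {e, b, j}: a, x.
The least among these is a.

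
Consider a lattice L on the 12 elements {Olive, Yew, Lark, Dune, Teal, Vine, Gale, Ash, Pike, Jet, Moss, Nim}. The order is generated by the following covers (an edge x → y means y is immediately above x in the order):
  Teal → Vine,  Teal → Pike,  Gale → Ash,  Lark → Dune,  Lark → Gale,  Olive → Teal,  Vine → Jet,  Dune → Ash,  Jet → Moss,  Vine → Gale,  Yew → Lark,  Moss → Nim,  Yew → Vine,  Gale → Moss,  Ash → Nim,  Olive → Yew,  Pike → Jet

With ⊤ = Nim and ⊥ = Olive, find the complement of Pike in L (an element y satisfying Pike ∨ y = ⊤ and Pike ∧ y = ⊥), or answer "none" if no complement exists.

Need y with Pike ∨ y = Nim and Pike ∧ y = Olive.
Checking each element gives: Dune.

Dune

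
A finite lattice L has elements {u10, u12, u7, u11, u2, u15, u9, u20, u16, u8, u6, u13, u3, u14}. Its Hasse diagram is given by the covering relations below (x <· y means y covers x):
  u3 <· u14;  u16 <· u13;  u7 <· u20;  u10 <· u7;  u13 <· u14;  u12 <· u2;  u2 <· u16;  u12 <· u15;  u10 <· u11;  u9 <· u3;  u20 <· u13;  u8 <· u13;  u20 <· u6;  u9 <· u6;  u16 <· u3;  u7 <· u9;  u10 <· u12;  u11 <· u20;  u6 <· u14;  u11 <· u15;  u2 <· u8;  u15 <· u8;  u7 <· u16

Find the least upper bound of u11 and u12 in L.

u15

Common upper bounds of {u11, u12}: u13, u14, u15, u8.
The least among these is u15.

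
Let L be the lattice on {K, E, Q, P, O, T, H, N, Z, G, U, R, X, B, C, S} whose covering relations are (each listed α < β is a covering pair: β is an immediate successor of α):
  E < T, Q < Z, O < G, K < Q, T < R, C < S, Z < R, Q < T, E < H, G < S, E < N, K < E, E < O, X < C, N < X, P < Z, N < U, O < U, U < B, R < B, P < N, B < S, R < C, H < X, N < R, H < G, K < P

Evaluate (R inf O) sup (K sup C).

R ∧ O = E
K ∨ C = C
E ∨ C = C

C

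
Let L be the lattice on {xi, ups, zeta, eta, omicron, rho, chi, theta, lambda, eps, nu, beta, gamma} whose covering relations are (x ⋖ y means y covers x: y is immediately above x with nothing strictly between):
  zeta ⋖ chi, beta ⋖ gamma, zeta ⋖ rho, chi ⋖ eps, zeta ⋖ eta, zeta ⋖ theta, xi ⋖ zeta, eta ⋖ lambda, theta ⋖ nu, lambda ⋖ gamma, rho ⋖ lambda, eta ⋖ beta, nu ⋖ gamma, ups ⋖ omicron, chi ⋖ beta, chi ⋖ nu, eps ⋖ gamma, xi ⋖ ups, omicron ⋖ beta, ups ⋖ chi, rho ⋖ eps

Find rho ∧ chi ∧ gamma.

zeta

Common lower bounds of {rho, chi, gamma}: xi, zeta.
The greatest among these is zeta.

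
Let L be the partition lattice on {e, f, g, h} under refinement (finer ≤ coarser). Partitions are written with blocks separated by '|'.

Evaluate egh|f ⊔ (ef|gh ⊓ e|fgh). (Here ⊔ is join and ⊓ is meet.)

egh|f

ef|gh ∧ e|fgh = e|f|gh
egh|f ∨ e|f|gh = egh|f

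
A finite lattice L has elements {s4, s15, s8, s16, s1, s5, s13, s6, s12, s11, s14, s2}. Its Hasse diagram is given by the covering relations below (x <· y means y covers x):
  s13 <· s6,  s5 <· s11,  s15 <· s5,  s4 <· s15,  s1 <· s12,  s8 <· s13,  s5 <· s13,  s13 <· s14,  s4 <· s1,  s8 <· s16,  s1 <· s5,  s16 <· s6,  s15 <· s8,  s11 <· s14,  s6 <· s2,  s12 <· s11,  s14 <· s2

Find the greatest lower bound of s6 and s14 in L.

s13

Common lower bounds of {s6, s14}: s1, s13, s15, s4, s5, s8.
The greatest among these is s13.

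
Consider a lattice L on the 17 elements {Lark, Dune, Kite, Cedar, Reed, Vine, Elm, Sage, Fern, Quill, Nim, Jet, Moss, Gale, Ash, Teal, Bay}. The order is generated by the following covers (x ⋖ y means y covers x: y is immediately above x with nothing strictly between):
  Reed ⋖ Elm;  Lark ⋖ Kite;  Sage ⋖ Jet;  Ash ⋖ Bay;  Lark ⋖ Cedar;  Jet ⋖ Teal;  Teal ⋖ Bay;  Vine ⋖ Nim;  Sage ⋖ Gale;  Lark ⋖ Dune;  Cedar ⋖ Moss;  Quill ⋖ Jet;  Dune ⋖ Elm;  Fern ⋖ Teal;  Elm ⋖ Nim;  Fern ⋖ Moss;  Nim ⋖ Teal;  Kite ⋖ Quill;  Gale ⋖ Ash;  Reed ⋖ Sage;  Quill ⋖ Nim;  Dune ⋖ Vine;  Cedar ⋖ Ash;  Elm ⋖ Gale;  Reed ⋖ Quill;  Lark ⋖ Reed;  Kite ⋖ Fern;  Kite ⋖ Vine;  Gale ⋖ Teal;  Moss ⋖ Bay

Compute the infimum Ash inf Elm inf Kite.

Common lower bounds of {Ash, Elm, Kite}: Lark.
The greatest among these is Lark.

Lark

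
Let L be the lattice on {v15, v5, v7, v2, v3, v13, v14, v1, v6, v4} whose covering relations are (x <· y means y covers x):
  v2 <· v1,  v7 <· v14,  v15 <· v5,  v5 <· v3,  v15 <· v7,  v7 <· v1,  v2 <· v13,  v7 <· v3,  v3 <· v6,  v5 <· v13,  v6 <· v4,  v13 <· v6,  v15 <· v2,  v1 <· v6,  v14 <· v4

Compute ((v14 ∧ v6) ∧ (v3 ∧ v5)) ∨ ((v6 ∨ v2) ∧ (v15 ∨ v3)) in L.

v3

v14 ∧ v6 = v7
v3 ∧ v5 = v5
v7 ∧ v5 = v15
v6 ∨ v2 = v6
v15 ∨ v3 = v3
v6 ∧ v3 = v3
v15 ∨ v3 = v3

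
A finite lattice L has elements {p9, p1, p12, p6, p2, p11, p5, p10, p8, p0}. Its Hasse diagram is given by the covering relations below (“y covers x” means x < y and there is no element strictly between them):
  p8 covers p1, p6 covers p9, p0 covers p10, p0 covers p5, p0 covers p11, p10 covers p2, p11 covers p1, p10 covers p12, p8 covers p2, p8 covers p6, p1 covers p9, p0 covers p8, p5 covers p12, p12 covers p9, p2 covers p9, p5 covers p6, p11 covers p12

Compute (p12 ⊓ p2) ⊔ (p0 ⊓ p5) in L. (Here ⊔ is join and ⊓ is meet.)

p12 ∧ p2 = p9
p0 ∧ p5 = p5
p9 ∨ p5 = p5

p5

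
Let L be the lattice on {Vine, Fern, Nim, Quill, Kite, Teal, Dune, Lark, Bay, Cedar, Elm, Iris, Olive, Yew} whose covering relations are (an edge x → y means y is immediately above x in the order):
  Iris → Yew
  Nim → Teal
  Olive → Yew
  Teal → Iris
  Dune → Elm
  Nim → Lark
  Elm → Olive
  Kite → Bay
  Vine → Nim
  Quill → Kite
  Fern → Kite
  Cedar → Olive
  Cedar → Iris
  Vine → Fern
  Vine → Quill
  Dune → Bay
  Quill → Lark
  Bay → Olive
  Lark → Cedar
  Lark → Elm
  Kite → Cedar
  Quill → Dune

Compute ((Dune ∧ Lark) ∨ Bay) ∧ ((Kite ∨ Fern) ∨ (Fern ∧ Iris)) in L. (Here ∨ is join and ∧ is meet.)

Kite

Dune ∧ Lark = Quill
Quill ∨ Bay = Bay
Kite ∨ Fern = Kite
Fern ∧ Iris = Fern
Kite ∨ Fern = Kite
Bay ∧ Kite = Kite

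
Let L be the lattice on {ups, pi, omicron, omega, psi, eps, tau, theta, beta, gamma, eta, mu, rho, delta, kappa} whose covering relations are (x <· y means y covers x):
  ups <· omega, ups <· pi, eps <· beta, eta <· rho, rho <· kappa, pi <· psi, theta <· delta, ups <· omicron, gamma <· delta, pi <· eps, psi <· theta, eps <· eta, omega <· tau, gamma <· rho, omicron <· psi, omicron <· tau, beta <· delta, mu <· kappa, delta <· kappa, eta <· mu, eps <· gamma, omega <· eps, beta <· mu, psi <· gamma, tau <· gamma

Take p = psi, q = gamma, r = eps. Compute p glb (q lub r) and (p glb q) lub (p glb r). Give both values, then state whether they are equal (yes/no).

q lub r = gamma, so p glb (q lub r) = psi glb gamma = psi.
p glb q = psi and p glb r = pi, so (p glb q) lub (p glb r) = psi lub pi = psi.
Equal: yes.

psi; psi; yes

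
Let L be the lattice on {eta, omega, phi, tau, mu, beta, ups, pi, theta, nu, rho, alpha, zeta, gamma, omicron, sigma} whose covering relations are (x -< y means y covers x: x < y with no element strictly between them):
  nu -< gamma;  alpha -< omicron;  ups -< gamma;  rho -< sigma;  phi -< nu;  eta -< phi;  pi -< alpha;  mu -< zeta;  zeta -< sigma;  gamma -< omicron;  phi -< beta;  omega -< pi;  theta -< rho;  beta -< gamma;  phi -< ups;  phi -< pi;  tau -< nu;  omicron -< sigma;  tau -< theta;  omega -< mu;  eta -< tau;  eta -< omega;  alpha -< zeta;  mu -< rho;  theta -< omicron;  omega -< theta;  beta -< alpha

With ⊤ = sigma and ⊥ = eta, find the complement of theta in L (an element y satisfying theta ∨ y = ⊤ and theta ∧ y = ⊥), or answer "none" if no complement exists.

For every candidate y, either theta ∨ y ≠ sigma or theta ∧ y ≠ eta; no complement exists.

none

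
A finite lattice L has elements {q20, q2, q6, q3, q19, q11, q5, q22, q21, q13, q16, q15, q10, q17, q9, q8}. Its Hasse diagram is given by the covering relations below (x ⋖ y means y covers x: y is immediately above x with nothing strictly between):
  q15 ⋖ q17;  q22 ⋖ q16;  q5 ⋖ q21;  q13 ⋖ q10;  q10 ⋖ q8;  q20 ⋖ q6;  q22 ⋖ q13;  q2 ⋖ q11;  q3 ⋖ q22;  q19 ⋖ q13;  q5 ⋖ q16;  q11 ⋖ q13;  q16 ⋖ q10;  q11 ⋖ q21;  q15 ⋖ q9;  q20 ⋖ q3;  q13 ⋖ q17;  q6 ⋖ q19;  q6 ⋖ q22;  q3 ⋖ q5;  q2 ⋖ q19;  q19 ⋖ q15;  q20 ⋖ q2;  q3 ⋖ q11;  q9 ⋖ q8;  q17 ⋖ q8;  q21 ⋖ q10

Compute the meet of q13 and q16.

Common lower bounds of {q13, q16}: q20, q22, q3, q6.
The greatest among these is q22.

q22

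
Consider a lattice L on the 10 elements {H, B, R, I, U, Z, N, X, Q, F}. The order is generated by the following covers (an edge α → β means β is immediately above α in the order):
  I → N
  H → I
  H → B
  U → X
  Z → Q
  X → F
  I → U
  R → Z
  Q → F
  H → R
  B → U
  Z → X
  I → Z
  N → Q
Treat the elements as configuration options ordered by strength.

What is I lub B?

U

Common upper bounds of {I, B}: F, U, X.
The least among these is U.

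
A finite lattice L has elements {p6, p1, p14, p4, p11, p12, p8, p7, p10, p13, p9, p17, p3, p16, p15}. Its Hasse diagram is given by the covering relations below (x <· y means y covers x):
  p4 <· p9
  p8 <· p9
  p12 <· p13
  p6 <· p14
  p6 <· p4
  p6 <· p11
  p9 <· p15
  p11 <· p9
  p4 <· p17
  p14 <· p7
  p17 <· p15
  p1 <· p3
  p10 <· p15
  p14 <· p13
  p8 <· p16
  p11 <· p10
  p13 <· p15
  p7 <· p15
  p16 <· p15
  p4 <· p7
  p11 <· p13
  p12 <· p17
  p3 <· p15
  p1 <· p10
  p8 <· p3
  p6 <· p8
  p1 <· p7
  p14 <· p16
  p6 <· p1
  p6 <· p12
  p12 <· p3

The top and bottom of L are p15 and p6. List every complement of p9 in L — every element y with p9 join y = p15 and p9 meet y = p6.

Need y with p9 ∨ y = p15 and p9 ∧ y = p6.
Checking each element gives: p1, p12, p14.

p1, p12, p14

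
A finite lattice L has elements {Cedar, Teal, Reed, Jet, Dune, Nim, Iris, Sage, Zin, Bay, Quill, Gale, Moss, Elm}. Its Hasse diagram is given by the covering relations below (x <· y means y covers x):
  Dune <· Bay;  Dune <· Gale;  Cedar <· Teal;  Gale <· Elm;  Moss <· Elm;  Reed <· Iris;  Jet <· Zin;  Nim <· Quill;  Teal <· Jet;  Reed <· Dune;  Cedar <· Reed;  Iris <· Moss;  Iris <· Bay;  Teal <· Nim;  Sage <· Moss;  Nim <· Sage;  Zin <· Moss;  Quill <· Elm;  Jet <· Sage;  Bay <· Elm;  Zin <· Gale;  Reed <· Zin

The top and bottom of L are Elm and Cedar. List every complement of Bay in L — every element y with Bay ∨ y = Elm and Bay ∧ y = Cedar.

Need y with Bay ∨ y = Elm and Bay ∧ y = Cedar.
Checking each element gives: Jet, Nim, Quill, Sage, Teal.

Jet, Nim, Quill, Sage, Teal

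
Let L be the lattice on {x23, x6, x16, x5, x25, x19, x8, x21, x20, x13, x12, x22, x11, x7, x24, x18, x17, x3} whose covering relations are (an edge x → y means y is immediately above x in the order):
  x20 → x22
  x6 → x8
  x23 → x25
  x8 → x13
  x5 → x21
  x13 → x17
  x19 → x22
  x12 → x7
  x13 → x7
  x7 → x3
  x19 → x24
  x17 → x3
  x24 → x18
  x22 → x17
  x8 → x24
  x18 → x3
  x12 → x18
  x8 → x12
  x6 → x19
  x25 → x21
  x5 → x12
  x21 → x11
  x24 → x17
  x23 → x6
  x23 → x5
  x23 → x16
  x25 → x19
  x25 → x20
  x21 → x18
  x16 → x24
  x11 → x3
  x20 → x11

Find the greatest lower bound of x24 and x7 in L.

Common lower bounds of {x24, x7}: x23, x6, x8.
The greatest among these is x8.

x8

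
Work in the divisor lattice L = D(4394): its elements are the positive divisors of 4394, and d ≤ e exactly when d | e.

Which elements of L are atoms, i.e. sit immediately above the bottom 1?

The atoms are exactly the elements that cover 1: 13, 2.

13, 2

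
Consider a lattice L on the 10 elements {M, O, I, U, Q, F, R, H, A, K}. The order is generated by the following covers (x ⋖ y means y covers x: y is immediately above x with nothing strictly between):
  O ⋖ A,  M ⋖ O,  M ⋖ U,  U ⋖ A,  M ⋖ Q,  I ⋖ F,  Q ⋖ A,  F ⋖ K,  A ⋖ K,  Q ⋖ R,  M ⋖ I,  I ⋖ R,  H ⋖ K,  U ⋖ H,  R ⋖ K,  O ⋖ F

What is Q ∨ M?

Common upper bounds of {Q, M}: A, K, Q, R.
The least among these is Q.

Q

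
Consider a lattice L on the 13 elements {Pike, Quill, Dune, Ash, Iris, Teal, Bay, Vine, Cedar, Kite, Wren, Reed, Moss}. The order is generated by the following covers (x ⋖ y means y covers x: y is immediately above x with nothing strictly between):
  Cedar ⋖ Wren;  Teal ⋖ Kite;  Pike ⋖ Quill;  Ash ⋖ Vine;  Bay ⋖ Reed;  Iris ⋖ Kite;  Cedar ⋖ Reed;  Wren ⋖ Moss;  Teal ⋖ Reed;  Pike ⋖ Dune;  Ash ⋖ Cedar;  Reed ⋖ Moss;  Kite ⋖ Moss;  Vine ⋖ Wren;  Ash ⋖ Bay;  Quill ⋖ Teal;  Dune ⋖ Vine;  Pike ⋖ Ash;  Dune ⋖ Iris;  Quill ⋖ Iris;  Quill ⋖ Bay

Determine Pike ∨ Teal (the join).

Common upper bounds of {Pike, Teal}: Kite, Moss, Reed, Teal.
The least among these is Teal.

Teal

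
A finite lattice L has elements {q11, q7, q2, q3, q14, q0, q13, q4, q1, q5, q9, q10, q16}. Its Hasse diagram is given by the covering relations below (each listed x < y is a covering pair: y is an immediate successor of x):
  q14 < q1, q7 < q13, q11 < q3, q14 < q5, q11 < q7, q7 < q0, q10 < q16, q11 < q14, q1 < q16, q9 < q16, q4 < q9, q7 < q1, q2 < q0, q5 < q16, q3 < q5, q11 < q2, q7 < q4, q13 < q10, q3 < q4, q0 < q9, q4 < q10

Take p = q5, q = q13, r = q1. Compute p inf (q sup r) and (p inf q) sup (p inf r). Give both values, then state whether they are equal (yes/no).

q sup r = q16, so p inf (q sup r) = q5 inf q16 = q5.
p inf q = q11 and p inf r = q14, so (p inf q) sup (p inf r) = q11 sup q14 = q14.
Equal: no.

q5; q14; no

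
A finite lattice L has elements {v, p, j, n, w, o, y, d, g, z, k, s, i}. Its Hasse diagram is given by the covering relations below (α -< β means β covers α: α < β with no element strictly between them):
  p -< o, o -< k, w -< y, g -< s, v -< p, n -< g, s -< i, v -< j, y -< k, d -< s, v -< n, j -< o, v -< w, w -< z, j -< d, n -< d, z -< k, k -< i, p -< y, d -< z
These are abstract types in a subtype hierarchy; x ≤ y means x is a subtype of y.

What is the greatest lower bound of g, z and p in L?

Common lower bounds of {g, z, p}: v.
The greatest among these is v.

v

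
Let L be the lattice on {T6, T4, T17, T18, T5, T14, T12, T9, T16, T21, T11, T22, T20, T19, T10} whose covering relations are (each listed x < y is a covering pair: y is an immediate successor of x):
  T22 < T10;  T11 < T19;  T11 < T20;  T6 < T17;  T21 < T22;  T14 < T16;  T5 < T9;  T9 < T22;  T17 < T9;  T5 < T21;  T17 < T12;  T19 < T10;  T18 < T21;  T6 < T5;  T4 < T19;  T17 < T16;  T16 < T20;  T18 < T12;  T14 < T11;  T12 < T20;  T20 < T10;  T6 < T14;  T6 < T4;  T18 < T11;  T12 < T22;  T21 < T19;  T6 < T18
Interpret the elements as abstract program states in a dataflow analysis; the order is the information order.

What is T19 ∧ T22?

T21

Common lower bounds of {T19, T22}: T18, T21, T5, T6.
The greatest among these is T21.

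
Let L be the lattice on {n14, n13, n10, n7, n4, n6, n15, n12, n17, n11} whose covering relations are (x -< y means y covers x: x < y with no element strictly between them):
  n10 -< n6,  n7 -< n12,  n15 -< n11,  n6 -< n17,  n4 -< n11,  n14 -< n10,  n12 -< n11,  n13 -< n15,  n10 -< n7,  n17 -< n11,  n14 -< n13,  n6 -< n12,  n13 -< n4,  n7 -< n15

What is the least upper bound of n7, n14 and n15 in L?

Common upper bounds of {n7, n14, n15}: n11, n15.
The least among these is n15.

n15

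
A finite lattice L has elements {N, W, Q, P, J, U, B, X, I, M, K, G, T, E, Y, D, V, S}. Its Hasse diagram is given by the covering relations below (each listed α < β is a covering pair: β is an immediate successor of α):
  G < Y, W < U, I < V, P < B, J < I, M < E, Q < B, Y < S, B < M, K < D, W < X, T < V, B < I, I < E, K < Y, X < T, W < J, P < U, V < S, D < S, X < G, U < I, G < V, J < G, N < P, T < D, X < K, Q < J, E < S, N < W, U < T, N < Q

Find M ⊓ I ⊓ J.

Q

Common lower bounds of {M, I, J}: N, Q.
The greatest among these is Q.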